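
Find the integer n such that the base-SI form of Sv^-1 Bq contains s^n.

Sv = m²·s⁻².
So Sv⁻¹ = m⁻²·s².
Bq = s⁻¹.
Combining: Sv⁻¹·Bq = (m⁻²·s²) · s⁻¹ = m⁻²·s.
The exponent of s is 1.

1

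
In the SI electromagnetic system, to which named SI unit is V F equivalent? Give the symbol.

C

V = kg·m²·s⁻³·A⁻¹.
F = kg⁻¹·m⁻²·s⁴·A².
Combining: V·F = (kg·m²·s⁻³·A⁻¹) · (kg⁻¹·m⁻²·s⁴·A²) = s·A.
s·A is the base-SI form of the coulomb.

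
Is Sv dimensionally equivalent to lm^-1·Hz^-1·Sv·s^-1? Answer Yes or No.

No

Left side:
  Sv = m²·s⁻².
Right side:
  lm = cd·sr = cd (luminous flux; sr is dimensionless).
  So lm⁻¹ = cd⁻¹.
  Hz = 1/s = s⁻¹ (frequency is cycles per second).
  So Hz⁻¹ = s.
  Sv = J/kg (equivalent dose = energy per mass),
      = m²·s⁻².
  Combining: lm⁻¹·Hz⁻¹·Sv·s⁻¹ = cd⁻¹ · s · (m²·s⁻²) · s⁻¹ = m²·s⁻²·cd⁻¹.
Left is m²·s⁻²; right is m²·s⁻²·cd⁻¹ — different.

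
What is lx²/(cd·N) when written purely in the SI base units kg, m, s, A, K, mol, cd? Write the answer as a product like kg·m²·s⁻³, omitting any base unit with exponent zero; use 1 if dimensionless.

N = kg·m·s⁻².
So N⁻¹ = kg⁻¹·m⁻¹·s².
lx = m⁻²·cd.
So lx² = m⁻⁴·cd².
Combining: cd⁻¹·N⁻¹·lx² = cd⁻¹ · (kg⁻¹·m⁻¹·s²) · (m⁻⁴·cd²) = kg⁻¹·m⁻⁵·s²·cd.

kg⁻¹·m⁻⁵·s²·cd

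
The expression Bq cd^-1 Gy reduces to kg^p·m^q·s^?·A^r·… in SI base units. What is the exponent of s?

-3

Bq = s⁻¹.
Gy = m²·s⁻².
Combining: Bq·cd⁻¹·Gy = s⁻¹ · cd⁻¹ · (m²·s⁻²) = m²·s⁻³·cd⁻¹.
The exponent of s is -3.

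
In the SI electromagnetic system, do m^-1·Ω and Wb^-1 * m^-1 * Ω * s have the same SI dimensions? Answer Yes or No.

Left side:
  Ω = V/A (resistance = voltage per current),
      = kg·m²·s⁻³·A⁻².
  Combining: m⁻¹·Ω = m⁻¹ · (kg·m²·s⁻³·A⁻²) = kg·m·s⁻³·A⁻².
Right side:
  Wb = V·s (flux: a volt is a weber per second),
      = kg·m²·s⁻²·A⁻¹.
  So Wb⁻¹ = kg⁻¹·m⁻²·s²·A.
  Ω = V/A (resistance = voltage per current),
      = kg·m²·s⁻³·A⁻².
  Combining: Wb⁻¹·m⁻¹·Ω·s = (kg⁻¹·m⁻²·s²·A) · m⁻¹ · (kg·m²·s⁻³·A⁻²) · s = m⁻¹·A⁻¹.
Left is kg·m·s⁻³·A⁻²; right is m⁻¹·A⁻¹ — different.

No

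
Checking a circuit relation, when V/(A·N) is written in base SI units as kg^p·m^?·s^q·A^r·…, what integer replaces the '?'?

N = kg·m/s² = kg·m·s⁻² (force = mass × acceleration).
So N⁻¹ = kg⁻¹·m⁻¹·s².
V = W/A (potential = power per current),
    = kg·m²·s⁻³·A⁻¹.
Combining: A⁻¹·N⁻¹·V = A⁻¹ · (kg⁻¹·m⁻¹·s²) · (kg·m²·s⁻³·A⁻¹) = m·s⁻¹·A⁻².
The exponent of m is 1.

1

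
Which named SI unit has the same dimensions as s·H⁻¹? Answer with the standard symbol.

S

H = kg·m²·s⁻²·A⁻².
So H⁻¹ = kg⁻¹·m⁻²·s²·A².
Combining: s·H⁻¹ = s · (kg⁻¹·m⁻²·s²·A²) = kg⁻¹·m⁻²·s³·A².
kg⁻¹·m⁻²·s³·A² is the base-SI form of the siemens.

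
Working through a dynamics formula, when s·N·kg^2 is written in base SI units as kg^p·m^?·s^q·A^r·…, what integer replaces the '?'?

1

N = kg·m·s⁻².
Combining: s·N·kg² = s · (kg·m·s⁻²) · kg² = kg³·m·s⁻¹.
The exponent of m is 1.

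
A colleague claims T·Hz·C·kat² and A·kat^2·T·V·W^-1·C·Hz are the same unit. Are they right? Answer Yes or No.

Left side:
  T = kg·s⁻²·A⁻¹.
  Hz = s⁻¹.
  C = s·A.
  kat = s⁻¹·mol.
  So kat² = s⁻²·mol².
  Combining: T·Hz·C·kat² = (kg·s⁻²·A⁻¹) · s⁻¹ · (s·A) · (s⁻²·mol²) = kg·s⁻⁴·mol².
Right side:
  kat = mol/s = s⁻¹·mol (catalytic activity).
  So kat² = s⁻²·mol².
  T = Wb/m² (flux density = flux per area),
      = kg·s⁻²·A⁻¹.
  V = W/A (potential = power per current),
      = kg·m²·s⁻³·A⁻¹.
  W = J/s (power = energy per time),
      = kg·m²·s⁻³.
  So W⁻¹ = kg⁻¹·m⁻²·s³.
  C = A·s = s·A (charge = current × time).
  Hz = 1/s = s⁻¹ (frequency is cycles per second).
  Combining: A·kat²·T·V·W⁻¹·C·Hz = A · (s⁻²·mol²) · (kg·s⁻²·A⁻¹) · (kg·m²·s⁻³·A⁻¹) · (kg⁻¹·m⁻²·s³) · (s·A) · s⁻¹ = kg·s⁻⁴·mol².
Both reduce to kg·s⁻⁴·mol².

Yes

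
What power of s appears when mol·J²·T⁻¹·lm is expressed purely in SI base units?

-2

J = N·m (work = force × distance),
    = kg·m²·s⁻².
So J² = kg²·m⁴·s⁻⁴.
T = Wb/m² (flux density = flux per area),
    = kg·s⁻²·A⁻¹.
So T⁻¹ = kg⁻¹·s²·A.
lm = cd·sr = cd (luminous flux; sr is dimensionless).
Combining: mol·J²·T⁻¹·lm = mol · (kg²·m⁴·s⁻⁴) · (kg⁻¹·s²·A) · cd = kg·m⁴·s⁻²·A·mol·cd.
The exponent of s is -2.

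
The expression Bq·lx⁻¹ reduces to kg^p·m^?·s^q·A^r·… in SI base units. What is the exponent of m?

Bq = 1/s = s⁻¹ (activity is decays per second).
lx = lm/m² (illuminance = luminous flux per area),
    = m⁻²·cd.
So lx⁻¹ = m²·cd⁻¹.
Combining: Bq·lx⁻¹ = s⁻¹ · (m²·cd⁻¹) = m²·s⁻¹·cd⁻¹.
The exponent of m is 2.

2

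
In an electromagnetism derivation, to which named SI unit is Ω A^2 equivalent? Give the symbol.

Ω = kg·m²·s⁻³·A⁻².
Combining: Ω·A² = (kg·m²·s⁻³·A⁻²) · A² = kg·m²·s⁻³.
kg·m²·s⁻³ is the base-SI form of the watt.

W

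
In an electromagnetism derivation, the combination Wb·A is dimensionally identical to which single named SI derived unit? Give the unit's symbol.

Wb = kg·m²·s⁻²·A⁻¹.
Combining: Wb·A = (kg·m²·s⁻²·A⁻¹) · A = kg·m²·s⁻².
kg·m²·s⁻² is the base-SI form of the joule.

J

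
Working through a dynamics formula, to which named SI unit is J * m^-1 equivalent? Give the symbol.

J = kg·m²·s⁻².
Combining: J·m⁻¹ = (kg·m²·s⁻²) · m⁻¹ = kg·m·s⁻².
kg·m·s⁻² is the base-SI form of the newton.

N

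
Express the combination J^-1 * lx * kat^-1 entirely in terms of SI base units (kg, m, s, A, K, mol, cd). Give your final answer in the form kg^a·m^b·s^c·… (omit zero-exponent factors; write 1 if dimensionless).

kg⁻¹·m⁻⁴·s³·mol⁻¹·cd

J = kg·m²·s⁻².
So J⁻¹ = kg⁻¹·m⁻²·s².
lx = m⁻²·cd.
kat = s⁻¹·mol.
So kat⁻¹ = s·mol⁻¹.
Combining: J⁻¹·lx·kat⁻¹ = (kg⁻¹·m⁻²·s²) · (m⁻²·cd) · (s·mol⁻¹) = kg⁻¹·m⁻⁴·s³·mol⁻¹·cd.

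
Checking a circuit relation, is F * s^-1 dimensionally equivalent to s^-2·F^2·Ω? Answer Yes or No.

Left side:
  F = C/V (capacitance = charge per voltage),
      = A·s/(kg·m²·s⁻³·A⁻¹) (substituting C and V),
      = kg⁻¹·m⁻²·s⁴·A².
  Combining: F·s⁻¹ = (kg⁻¹·m⁻²·s⁴·A²) · s⁻¹ = kg⁻¹·m⁻²·s³·A².
Right side:
  F = C/V (capacitance = charge per voltage),
      = A·s/(kg·m²·s⁻³·A⁻¹) (substituting C and V),
      = kg⁻¹·m⁻²·s⁴·A².
  So F² = kg⁻²·m⁻⁴·s⁸·A⁴.
  Ω = V/A (resistance = voltage per current),
      = kg·m²·s⁻³·A⁻².
  Combining: s⁻²·F²·Ω = s⁻² · (kg⁻²·m⁻⁴·s⁸·A⁴) · (kg·m²·s⁻³·A⁻²) = kg⁻¹·m⁻²·s³·A².
Both reduce to kg⁻¹·m⁻²·s³·A².

Yes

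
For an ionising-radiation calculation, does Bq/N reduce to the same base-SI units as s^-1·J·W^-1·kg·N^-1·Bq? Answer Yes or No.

Left side:
  Bq = 1/s = s⁻¹ (activity is decays per second).
  N = kg·m/s² = kg·m·s⁻² (force = mass × acceleration).
  So N⁻¹ = kg⁻¹·m⁻¹·s².
  Combining: Bq·N⁻¹ = s⁻¹ · (kg⁻¹·m⁻¹·s²) = kg⁻¹·m⁻¹·s.
Right side:
  J = N·m (work = force × distance),
      = kg·m²·s⁻².
  W = J/s (power = energy per time),
      = kg·m²·s⁻³.
  So W⁻¹ = kg⁻¹·m⁻²·s³.
  N = kg·m/s² = kg·m·s⁻² (force = mass × acceleration).
  So N⁻¹ = kg⁻¹·m⁻¹·s².
  Bq = 1/s = s⁻¹ (activity is decays per second).
  Combining: s⁻¹·J·W⁻¹·kg·N⁻¹·Bq = s⁻¹ · (kg·m²·s⁻²) · (kg⁻¹·m⁻²·s³) · kg · (kg⁻¹·m⁻¹·s²) · s⁻¹ = m⁻¹·s.
Left is kg⁻¹·m⁻¹·s; right is m⁻¹·s — different.

No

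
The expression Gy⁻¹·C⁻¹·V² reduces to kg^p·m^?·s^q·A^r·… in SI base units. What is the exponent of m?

Gy = J/kg (absorbed dose = energy per mass),
    = m²·s⁻².
So Gy⁻¹ = m⁻²·s².
C = A·s = s·A (charge = current × time).
So C⁻¹ = s⁻¹·A⁻¹.
V = W/A (potential = power per current),
    = kg·m²·s⁻³·A⁻¹.
So V² = kg²·m⁴·s⁻⁶·A⁻².
Combining: Gy⁻¹·C⁻¹·V² = (m⁻²·s²) · (s⁻¹·A⁻¹) · (kg²·m⁴·s⁻⁶·A⁻²) = kg²·m²·s⁻⁵·A⁻³.
The exponent of m is 2.

2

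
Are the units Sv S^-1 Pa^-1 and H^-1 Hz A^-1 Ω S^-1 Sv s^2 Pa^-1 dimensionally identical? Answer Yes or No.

No

Left side:
  Sv = m²·s⁻².
  S = kg⁻¹·m⁻²·s³·A².
  So S⁻¹ = kg·m²·s⁻³·A⁻².
  Pa = kg·m⁻¹·s⁻².
  So Pa⁻¹ = kg⁻¹·m·s².
  Combining: Sv·S⁻¹·Pa⁻¹ = (m²·s⁻²) · (kg·m²·s⁻³·A⁻²) · (kg⁻¹·m·s²) = m⁵·s⁻³·A⁻².
Right side:
  H = kg·m²·s⁻²·A⁻².
  So H⁻¹ = kg⁻¹·m⁻²·s²·A².
  Hz = s⁻¹.
  Ω = kg·m²·s⁻³·A⁻².
  S = kg⁻¹·m⁻²·s³·A².
  So S⁻¹ = kg·m²·s⁻³·A⁻².
  Sv = m²·s⁻².
  Pa = kg·m⁻¹·s⁻².
  So Pa⁻¹ = kg⁻¹·m·s².
  Combining: H⁻¹·Hz·A⁻¹·Ω·S⁻¹·Sv·s²·Pa⁻¹ = (kg⁻¹·m⁻²·s²·A²) · s⁻¹ · A⁻¹ · (kg·m²·s⁻³·A⁻²) · (kg·m²·s⁻³·A⁻²) · (m²·s⁻²) · s² · (kg⁻¹·m·s²) = m⁵·s⁻³·A⁻³.
Left is m⁵·s⁻³·A⁻²; right is m⁵·s⁻³·A⁻³ — different.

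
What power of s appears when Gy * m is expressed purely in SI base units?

-2

Gy = J/kg (absorbed dose = energy per mass),
    = m²·s⁻².
Combining: Gy·m = (m²·s⁻²) · m = m³·s⁻².
The exponent of s is -2.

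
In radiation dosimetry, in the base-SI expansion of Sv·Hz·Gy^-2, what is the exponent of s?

Sv = J/kg (equivalent dose = energy per mass),
    = m²·s⁻².
Hz = 1/s = s⁻¹ (frequency is cycles per second).
Gy = J/kg (absorbed dose = energy per mass),
    = m²·s⁻².
So Gy⁻² = m⁻⁴·s⁴.
Combining: Sv·Hz·Gy⁻² = (m²·s⁻²) · s⁻¹ · (m⁻⁴·s⁴) = m⁻²·s.
The exponent of s is 1.

1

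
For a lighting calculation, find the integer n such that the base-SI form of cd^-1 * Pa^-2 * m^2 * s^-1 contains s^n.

3

Pa = N/m² (pressure = force per area),
    = kg·m⁻¹·s⁻².
So Pa⁻² = kg⁻²·m²·s⁴.
Combining: cd⁻¹·Pa⁻²·m²·s⁻¹ = cd⁻¹ · (kg⁻²·m²·s⁴) · m² · s⁻¹ = kg⁻²·m⁴·s³·cd⁻¹.
The exponent of s is 3.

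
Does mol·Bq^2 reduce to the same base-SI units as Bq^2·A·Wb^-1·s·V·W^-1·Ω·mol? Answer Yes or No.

Left side:
  Bq = 1/s = s⁻¹ (activity is decays per second).
  So Bq² = s⁻².
  Combining: mol·Bq² = mol · s⁻² = s⁻²·mol.
Right side:
  Bq = s⁻¹.
  So Bq² = s⁻².
  Wb = kg·m²·s⁻²·A⁻¹.
  So Wb⁻¹ = kg⁻¹·m⁻²·s²·A.
  V = kg·m²·s⁻³·A⁻¹.
  W = kg·m²·s⁻³.
  So W⁻¹ = kg⁻¹·m⁻²·s³.
  Ω = kg·m²·s⁻³·A⁻².
  Combining: Bq²·A·Wb⁻¹·s·V·W⁻¹·Ω·mol = s⁻² · A · (kg⁻¹·m⁻²·s²·A) · s · (kg·m²·s⁻³·A⁻¹) · (kg⁻¹·m⁻²·s³) · (kg·m²·s⁻³·A⁻²) · mol = s⁻²·A⁻¹·mol.
Left is s⁻²·mol; right is s⁻²·A⁻¹·mol — different.

No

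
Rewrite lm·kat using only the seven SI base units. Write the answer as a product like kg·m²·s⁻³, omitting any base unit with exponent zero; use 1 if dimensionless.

lm = cd.
kat = s⁻¹·mol.
Combining: lm·kat = cd · (s⁻¹·mol) = s⁻¹·mol·cd.

s⁻¹·mol·cd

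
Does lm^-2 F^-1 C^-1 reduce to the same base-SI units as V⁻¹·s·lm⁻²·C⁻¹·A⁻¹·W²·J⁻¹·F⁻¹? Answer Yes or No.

Yes

Left side:
  lm = cd.
  So lm⁻² = cd⁻².
  F = kg⁻¹·m⁻²·s⁴·A².
  So F⁻¹ = kg·m²·s⁻⁴·A⁻².
  C = s·A.
  So C⁻¹ = s⁻¹·A⁻¹.
  Combining: lm⁻²·F⁻¹·C⁻¹ = cd⁻² · (kg·m²·s⁻⁴·A⁻²) · (s⁻¹·A⁻¹) = kg·m²·s⁻⁵·A⁻³·cd⁻².
Right side:
  V = W/A (potential = power per current),
      = kg·m²·s⁻³·A⁻¹.
  So V⁻¹ = kg⁻¹·m⁻²·s³·A.
  lm = cd·sr = cd (luminous flux; sr is dimensionless).
  So lm⁻² = cd⁻².
  C = A·s = s·A (charge = current × time).
  So C⁻¹ = s⁻¹·A⁻¹.
  W = J/s (power = energy per time),
      = kg·m²·s⁻³.
  So W² = kg²·m⁴·s⁻⁶.
  J = N·m (work = force × distance),
      = kg·m²·s⁻².
  So J⁻¹ = kg⁻¹·m⁻²·s².
  F = C/V (capacitance = charge per voltage),
      = A·s/(kg·m²·s⁻³·A⁻¹) (substituting C and V),
      = kg⁻¹·m⁻²·s⁴·A².
  So F⁻¹ = kg·m²·s⁻⁴·A⁻².
  Combining: V⁻¹·s·lm⁻²·C⁻¹·A⁻¹·W²·J⁻¹·F⁻¹ = (kg⁻¹·m⁻²·s³·A) · s · cd⁻² · (s⁻¹·A⁻¹) · A⁻¹ · (kg²·m⁴·s⁻⁶) · (kg⁻¹·m⁻²·s²) · (kg·m²·s⁻⁴·A⁻²) = kg·m²·s⁻⁵·A⁻³·cd⁻².
Both reduce to kg·m²·s⁻⁵·A⁻³·cd⁻².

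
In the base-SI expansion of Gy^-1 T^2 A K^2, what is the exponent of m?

Gy = m²·s⁻².
So Gy⁻¹ = m⁻²·s².
T = kg·s⁻²·A⁻¹.
So T² = kg²·s⁻⁴·A⁻².
Combining: Gy⁻¹·T²·A·K² = (m⁻²·s²) · (kg²·s⁻⁴·A⁻²) · A · K² = kg²·m⁻²·s⁻²·A⁻¹·K².
The exponent of m is -2.

-2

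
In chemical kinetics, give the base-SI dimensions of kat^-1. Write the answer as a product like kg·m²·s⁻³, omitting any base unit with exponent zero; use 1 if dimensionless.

s·mol⁻¹

kat = mol/s = s⁻¹·mol (catalytic activity).
So kat⁻¹ = s·mol⁻¹.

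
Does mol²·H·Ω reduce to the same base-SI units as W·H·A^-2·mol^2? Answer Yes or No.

Left side:
  H = Wb/A (inductance = flux per current),
      = kg·m²·s⁻²·A⁻².
  Ω = V/A (resistance = voltage per current),
      = kg·m²·s⁻³·A⁻².
  Combining: mol²·H·Ω = mol² · (kg·m²·s⁻²·A⁻²) · (kg·m²·s⁻³·A⁻²) = kg²·m⁴·s⁻⁵·A⁻⁴·mol².
Right side:
  W = kg·m²·s⁻³.
  H = kg·m²·s⁻²·A⁻².
  Combining: W·H·A⁻²·mol² = (kg·m²·s⁻³) · (kg·m²·s⁻²·A⁻²) · A⁻² · mol² = kg²·m⁴·s⁻⁵·A⁻⁴·mol².
Both reduce to kg²·m⁴·s⁻⁵·A⁻⁴·mol².

Yes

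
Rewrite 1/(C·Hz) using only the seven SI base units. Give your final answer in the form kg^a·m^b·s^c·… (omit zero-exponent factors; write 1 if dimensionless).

A⁻¹

C = A·s = s·A (charge = current × time).
So C⁻¹ = s⁻¹·A⁻¹.
Hz = 1/s = s⁻¹ (frequency is cycles per second).
So Hz⁻¹ = s.
Combining: C⁻¹·Hz⁻¹ = (s⁻¹·A⁻¹) · s = A⁻¹.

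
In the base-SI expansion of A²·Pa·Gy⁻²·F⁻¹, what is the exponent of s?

-2

Pa = N/m² (pressure = force per area),
    = kg·m⁻¹·s⁻².
Gy = J/kg (absorbed dose = energy per mass),
    = m²·s⁻².
So Gy⁻² = m⁻⁴·s⁴.
F = C/V (capacitance = charge per voltage),
    = A·s/(kg·m²·s⁻³·A⁻¹) (substituting C and V),
    = kg⁻¹·m⁻²·s⁴·A².
So F⁻¹ = kg·m²·s⁻⁴·A⁻².
Combining: A²·Pa·Gy⁻²·F⁻¹ = A² · (kg·m⁻¹·s⁻²) · (m⁻⁴·s⁴) · (kg·m²·s⁻⁴·A⁻²) = kg²·m⁻³·s⁻².
The exponent of s is -2.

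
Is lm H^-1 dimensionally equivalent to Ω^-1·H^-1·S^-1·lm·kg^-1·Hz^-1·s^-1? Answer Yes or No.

Left side:
  lm = cd·sr = cd (luminous flux; sr is dimensionless).
  H = Wb/A (inductance = flux per current),
      = kg·m²·s⁻²·A⁻².
  So H⁻¹ = kg⁻¹·m⁻²·s²·A².
  Combining: lm·H⁻¹ = cd · (kg⁻¹·m⁻²·s²·A²) = kg⁻¹·m⁻²·s²·A²·cd.
Right side:
  Ω = kg·m²·s⁻³·A⁻².
  So Ω⁻¹ = kg⁻¹·m⁻²·s³·A².
  H = kg·m²·s⁻²·A⁻².
  So H⁻¹ = kg⁻¹·m⁻²·s²·A².
  S = kg⁻¹·m⁻²·s³·A².
  So S⁻¹ = kg·m²·s⁻³·A⁻².
  lm = cd.
  Hz = s⁻¹.
  So Hz⁻¹ = s.
  Combining: Ω⁻¹·H⁻¹·S⁻¹·lm·kg⁻¹·Hz⁻¹·s⁻¹ = (kg⁻¹·m⁻²·s³·A²) · (kg⁻¹·m⁻²·s²·A²) · (kg·m²·s⁻³·A⁻²) · cd · kg⁻¹ · s · s⁻¹ = kg⁻²·m⁻²·s²·A²·cd.
Left is kg⁻¹·m⁻²·s²·A²·cd; right is kg⁻²·m⁻²·s²·A²·cd — different.

No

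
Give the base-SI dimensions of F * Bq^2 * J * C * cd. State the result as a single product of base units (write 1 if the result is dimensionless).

s·A³·cd

F = C/V (capacitance = charge per voltage),
    = A·s/(kg·m²·s⁻³·A⁻¹) (substituting C and V),
    = kg⁻¹·m⁻²·s⁴·A².
Bq = 1/s = s⁻¹ (activity is decays per second).
So Bq² = s⁻².
J = N·m (work = force × distance),
    = kg·m²·s⁻².
C = A·s = s·A (charge = current × time).
Combining: F·Bq²·J·C·cd = (kg⁻¹·m⁻²·s⁴·A²) · s⁻² · (kg·m²·s⁻²) · (s·A) · cd = s·A³·cd.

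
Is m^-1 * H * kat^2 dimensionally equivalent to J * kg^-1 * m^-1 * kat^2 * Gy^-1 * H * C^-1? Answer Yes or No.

Left side:
  H = Wb/A (inductance = flux per current),
      = kg·m²·s⁻²·A⁻².
  kat = mol/s = s⁻¹·mol (catalytic activity).
  So kat² = s⁻²·mol².
  Combining: m⁻¹·H·kat² = m⁻¹ · (kg·m²·s⁻²·A⁻²) · (s⁻²·mol²) = kg·m·s⁻⁴·A⁻²·mol².
Right side:
  J = N·m (work = force × distance),
      = kg·m²·s⁻².
  kat = mol/s = s⁻¹·mol (catalytic activity).
  So kat² = s⁻²·mol².
  Gy = J/kg (absorbed dose = energy per mass),
      = m²·s⁻².
  So Gy⁻¹ = m⁻²·s².
  H = Wb/A (inductance = flux per current),
      = kg·m²·s⁻²·A⁻².
  C = A·s = s·A (charge = current × time).
  So C⁻¹ = s⁻¹·A⁻¹.
  Combining: J·kg⁻¹·m⁻¹·kat²·Gy⁻¹·H·C⁻¹ = (kg·m²·s⁻²) · kg⁻¹ · m⁻¹ · (s⁻²·mol²) · (m⁻²·s²) · (kg·m²·s⁻²·A⁻²) · (s⁻¹·A⁻¹) = kg·m·s⁻⁵·A⁻³·mol².
Left is kg·m·s⁻⁴·A⁻²·mol²; right is kg·m·s⁻⁵·A⁻³·mol² — different.

No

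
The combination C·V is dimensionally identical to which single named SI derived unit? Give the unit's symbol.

J

C = A·s = s·A (charge = current × time).
V = W/A (potential = power per current),
    = kg·m²·s⁻³·A⁻¹.
Combining: C·V = (s·A) · (kg·m²·s⁻³·A⁻¹) = kg·m²·s⁻².
kg·m²·s⁻² is the base-SI form of the joule.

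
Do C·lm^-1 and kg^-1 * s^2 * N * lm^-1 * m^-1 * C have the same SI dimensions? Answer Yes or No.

Yes

Left side:
  C = A·s = s·A (charge = current × time).
  lm = cd·sr = cd (luminous flux; sr is dimensionless).
  So lm⁻¹ = cd⁻¹.
  Combining: C·lm⁻¹ = (s·A) · cd⁻¹ = s·A·cd⁻¹.
Right side:
  N = kg·m/s² = kg·m·s⁻² (force = mass × acceleration).
  lm = cd·sr = cd (luminous flux; sr is dimensionless).
  So lm⁻¹ = cd⁻¹.
  C = A·s = s·A (charge = current × time).
  Combining: kg⁻¹·s²·N·lm⁻¹·m⁻¹·C = kg⁻¹ · s² · (kg·m·s⁻²) · cd⁻¹ · m⁻¹ · (s·A) = s·A·cd⁻¹.
Both reduce to s·A·cd⁻¹.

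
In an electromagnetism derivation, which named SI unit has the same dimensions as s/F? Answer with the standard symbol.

Ω

F = C/V (capacitance = charge per voltage),
    = A·s/(kg·m²·s⁻³·A⁻¹) (substituting C and V),
    = kg⁻¹·m⁻²·s⁴·A².
So F⁻¹ = kg·m²·s⁻⁴·A⁻².
Combining: s·F⁻¹ = s · (kg·m²·s⁻⁴·A⁻²) = kg·m²·s⁻³·A⁻².
kg·m²·s⁻³·A⁻² is the base-SI form of the ohm.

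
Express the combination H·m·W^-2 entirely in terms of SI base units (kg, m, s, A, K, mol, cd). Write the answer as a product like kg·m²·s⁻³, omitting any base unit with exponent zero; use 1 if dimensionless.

kg⁻¹·m⁻¹·s⁴·A⁻²

H = kg·m²·s⁻²·A⁻².
W = kg·m²·s⁻³.
So W⁻² = kg⁻²·m⁻⁴·s⁶.
Combining: H·m·W⁻² = (kg·m²·s⁻²·A⁻²) · m · (kg⁻²·m⁻⁴·s⁶) = kg⁻¹·m⁻¹·s⁴·A⁻².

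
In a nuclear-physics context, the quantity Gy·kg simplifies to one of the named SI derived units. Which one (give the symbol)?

Gy = m²·s⁻².
Combining: Gy·kg = (m²·s⁻²) · kg = kg·m²·s⁻².
kg·m²·s⁻² is the base-SI form of the joule.

J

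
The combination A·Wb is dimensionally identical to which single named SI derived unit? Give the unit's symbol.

Wb = kg·m²·s⁻²·A⁻¹.
Combining: A·Wb = A · (kg·m²·s⁻²·A⁻¹) = kg·m²·s⁻².
kg·m²·s⁻² is the base-SI form of the joule.

J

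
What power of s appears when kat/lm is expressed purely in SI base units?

lm = cd.
So lm⁻¹ = cd⁻¹.
kat = s⁻¹·mol.
Combining: lm⁻¹·kat = cd⁻¹ · (s⁻¹·mol) = s⁻¹·mol·cd⁻¹.
The exponent of s is -1.

-1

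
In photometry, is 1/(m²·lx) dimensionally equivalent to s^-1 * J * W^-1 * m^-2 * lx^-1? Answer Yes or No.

Yes

Left side:
  lx = lm/m² (illuminance = luminous flux per area),
      = m⁻²·cd.
  So lx⁻¹ = m²·cd⁻¹.
  Combining: m⁻²·lx⁻¹ = m⁻² · (m²·cd⁻¹) = cd⁻¹.
Right side:
  J = kg·m²·s⁻².
  W = kg·m²·s⁻³.
  So W⁻¹ = kg⁻¹·m⁻²·s³.
  lx = m⁻²·cd.
  So lx⁻¹ = m²·cd⁻¹.
  Combining: s⁻¹·J·W⁻¹·m⁻²·lx⁻¹ = s⁻¹ · (kg·m²·s⁻²) · (kg⁻¹·m⁻²·s³) · m⁻² · (m²·cd⁻¹) = cd⁻¹.
Both reduce to cd⁻¹.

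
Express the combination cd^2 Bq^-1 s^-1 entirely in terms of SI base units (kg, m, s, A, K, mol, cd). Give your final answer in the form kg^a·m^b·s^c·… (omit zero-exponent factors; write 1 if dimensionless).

Bq = s⁻¹.
So Bq⁻¹ = s.
Combining: cd²·Bq⁻¹·s⁻¹ = cd² · s · s⁻¹ = cd².

cd²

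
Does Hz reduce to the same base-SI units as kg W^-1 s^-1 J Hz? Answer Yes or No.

Left side:
  Hz = 1/s = s⁻¹ (frequency is cycles per second).
Right side:
  W = J/s (power = energy per time),
      = kg·m²·s⁻³.
  So W⁻¹ = kg⁻¹·m⁻²·s³.
  J = N·m (work = force × distance),
      = kg·m²·s⁻².
  Hz = 1/s = s⁻¹ (frequency is cycles per second).
  Combining: kg·W⁻¹·s⁻¹·J·Hz = kg · (kg⁻¹·m⁻²·s³) · s⁻¹ · (kg·m²·s⁻²) · s⁻¹ = kg·s⁻¹.
Left is s⁻¹; right is kg·s⁻¹ — different.

No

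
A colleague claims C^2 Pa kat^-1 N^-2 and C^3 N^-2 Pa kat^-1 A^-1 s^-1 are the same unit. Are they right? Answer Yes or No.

Yes

Left side:
  C = s·A.
  So C² = s²·A².
  Pa = kg·m⁻¹·s⁻².
  kat = s⁻¹·mol.
  So kat⁻¹ = s·mol⁻¹.
  N = kg·m·s⁻².
  So N⁻² = kg⁻²·m⁻²·s⁴.
  Combining: C²·Pa·kat⁻¹·N⁻² = (s²·A²) · (kg·m⁻¹·s⁻²) · (s·mol⁻¹) · (kg⁻²·m⁻²·s⁴) = kg⁻¹·m⁻³·s⁵·A²·mol⁻¹.
Right side:
  C = A·s = s·A (charge = current × time).
  So C³ = s³·A³.
  N = kg·m/s² = kg·m·s⁻² (force = mass × acceleration).
  So N⁻² = kg⁻²·m⁻²·s⁴.
  Pa = N/m² (pressure = force per area),
      = kg·m⁻¹·s⁻².
  kat = mol/s = s⁻¹·mol (catalytic activity).
  So kat⁻¹ = s·mol⁻¹.
  Combining: C³·N⁻²·Pa·kat⁻¹·A⁻¹·s⁻¹ = (s³·A³) · (kg⁻²·m⁻²·s⁴) · (kg·m⁻¹·s⁻²) · (s·mol⁻¹) · A⁻¹ · s⁻¹ = kg⁻¹·m⁻³·s⁵·A²·mol⁻¹.
Both reduce to kg⁻¹·m⁻³·s⁵·A²·mol⁻¹.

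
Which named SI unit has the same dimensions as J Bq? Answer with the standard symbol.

J = kg·m²·s⁻².
Bq = s⁻¹.
Combining: J·Bq = (kg·m²·s⁻²) · s⁻¹ = kg·m²·s⁻³.
kg·m²·s⁻³ is the base-SI form of the watt.

W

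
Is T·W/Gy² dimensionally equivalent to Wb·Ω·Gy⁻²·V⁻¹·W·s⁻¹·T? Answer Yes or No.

No

Left side:
  T = Wb/m² (flux density = flux per area),
      = kg·s⁻²·A⁻¹.
  Gy = J/kg (absorbed dose = energy per mass),
      = m²·s⁻².
  So Gy⁻² = m⁻⁴·s⁴.
  W = J/s (power = energy per time),
      = kg·m²·s⁻³.
  Combining: T·Gy⁻²·W = (kg·s⁻²·A⁻¹) · (m⁻⁴·s⁴) · (kg·m²·s⁻³) = kg²·m⁻²·s⁻¹·A⁻¹.
Right side:
  Wb = V·s (flux: a volt is a weber per second),
      = kg·m²·s⁻²·A⁻¹.
  Ω = V/A (resistance = voltage per current),
      = kg·m²·s⁻³·A⁻².
  Gy = J/kg (absorbed dose = energy per mass),
      = m²·s⁻².
  So Gy⁻² = m⁻⁴·s⁴.
  V = W/A (potential = power per current),
      = kg·m²·s⁻³·A⁻¹.
  So V⁻¹ = kg⁻¹·m⁻²·s³·A.
  W = J/s (power = energy per time),
      = kg·m²·s⁻³.
  T = Wb/m² (flux density = flux per area),
      = kg·s⁻²·A⁻¹.
  Combining: Wb·Ω·Gy⁻²·V⁻¹·W·s⁻¹·T = (kg·m²·s⁻²·A⁻¹) · (kg·m²·s⁻³·A⁻²) · (m⁻⁴·s⁴) · (kg⁻¹·m⁻²·s³·A) · (kg·m²·s⁻³) · s⁻¹ · (kg·s⁻²·A⁻¹) = kg³·s⁻⁴·A⁻³.
Left is kg²·m⁻²·s⁻¹·A⁻¹; right is kg³·s⁻⁴·A⁻³ — different.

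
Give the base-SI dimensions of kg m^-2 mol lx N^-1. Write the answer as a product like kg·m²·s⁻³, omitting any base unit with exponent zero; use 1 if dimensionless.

m⁻⁵·s²·mol·cd

lx = m⁻²·cd.
N = kg·m·s⁻².
So N⁻¹ = kg⁻¹·m⁻¹·s².
Combining: kg·m⁻²·mol·lx·N⁻¹ = kg · m⁻² · mol · (m⁻²·cd) · (kg⁻¹·m⁻¹·s²) = m⁻⁵·s²·mol·cd.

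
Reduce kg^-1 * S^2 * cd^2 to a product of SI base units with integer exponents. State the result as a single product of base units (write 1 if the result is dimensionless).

S = 1/Ω (conductance is reciprocal resistance),
    = kg⁻¹·m⁻²·s³·A².
So S² = kg⁻²·m⁻⁴·s⁶·A⁴.
Combining: kg⁻¹·S²·cd² = kg⁻¹ · (kg⁻²·m⁻⁴·s⁶·A⁴) · cd² = kg⁻³·m⁻⁴·s⁶·A⁴·cd².

kg⁻³·m⁻⁴·s⁶·A⁴·cd²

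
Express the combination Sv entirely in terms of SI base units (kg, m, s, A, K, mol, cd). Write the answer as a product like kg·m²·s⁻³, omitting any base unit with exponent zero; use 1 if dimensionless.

m²·s⁻²

Sv = m²·s⁻².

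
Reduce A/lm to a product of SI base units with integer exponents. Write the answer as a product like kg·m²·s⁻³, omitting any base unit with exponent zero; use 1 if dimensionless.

A·cd⁻¹

lm = cd.
So lm⁻¹ = cd⁻¹.
Combining: A·lm⁻¹ = A · cd⁻¹ = A·cd⁻¹.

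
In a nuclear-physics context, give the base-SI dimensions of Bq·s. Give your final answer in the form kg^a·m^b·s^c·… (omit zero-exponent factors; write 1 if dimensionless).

1

Bq = s⁻¹.
Combining: Bq·s = s⁻¹ · s = 1.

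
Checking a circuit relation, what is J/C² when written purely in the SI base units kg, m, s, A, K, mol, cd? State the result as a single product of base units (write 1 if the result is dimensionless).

kg·m²·s⁻⁴·A⁻²

J = kg·m²·s⁻².
C = s·A.
So C⁻² = s⁻²·A⁻².
Combining: J·C⁻² = (kg·m²·s⁻²) · (s⁻²·A⁻²) = kg·m²·s⁻⁴·A⁻².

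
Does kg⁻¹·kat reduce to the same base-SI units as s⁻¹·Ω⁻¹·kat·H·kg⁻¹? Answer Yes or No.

Left side:
  kat = s⁻¹·mol.
  Combining: kg⁻¹·kat = kg⁻¹ · (s⁻¹·mol) = kg⁻¹·s⁻¹·mol.
Right side:
  Ω = V/A (resistance = voltage per current),
      = kg·m²·s⁻³·A⁻².
  So Ω⁻¹ = kg⁻¹·m⁻²·s³·A².
  kat = mol/s = s⁻¹·mol (catalytic activity).
  H = Wb/A (inductance = flux per current),
      = kg·m²·s⁻²·A⁻².
  Combining: s⁻¹·Ω⁻¹·kat·H·kg⁻¹ = s⁻¹ · (kg⁻¹·m⁻²·s³·A²) · (s⁻¹·mol) · (kg·m²·s⁻²·A⁻²) · kg⁻¹ = kg⁻¹·s⁻¹·mol.
Both reduce to kg⁻¹·s⁻¹·mol.

Yes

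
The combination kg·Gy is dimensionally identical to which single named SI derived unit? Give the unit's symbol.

Gy = m²·s⁻².
Combining: kg·Gy = kg · (m²·s⁻²) = kg·m²·s⁻².
kg·m²·s⁻² is the base-SI form of the joule.

J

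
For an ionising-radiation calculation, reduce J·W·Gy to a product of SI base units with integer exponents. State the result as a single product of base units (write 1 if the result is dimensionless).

J = N·m (work = force × distance),
    = kg·m²·s⁻².
W = J/s (power = energy per time),
    = kg·m²·s⁻³.
Gy = J/kg (absorbed dose = energy per mass),
    = m²·s⁻².
Combining: J·W·Gy = (kg·m²·s⁻²) · (kg·m²·s⁻³) · (m²·s⁻²) = kg²·m⁶·s⁻⁷.

kg²·m⁶·s⁻⁷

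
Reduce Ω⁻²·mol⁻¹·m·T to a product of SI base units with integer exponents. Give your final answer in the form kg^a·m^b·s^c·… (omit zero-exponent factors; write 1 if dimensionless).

kg⁻¹·m⁻³·s⁴·A³·mol⁻¹

Ω = V/A (resistance = voltage per current),
    = kg·m²·s⁻³·A⁻².
So Ω⁻² = kg⁻²·m⁻⁴·s⁶·A⁴.
T = Wb/m² (flux density = flux per area),
    = kg·s⁻²·A⁻¹.
Combining: Ω⁻²·mol⁻¹·m·T = (kg⁻²·m⁻⁴·s⁶·A⁴) · mol⁻¹ · m · (kg·s⁻²·A⁻¹) = kg⁻¹·m⁻³·s⁴·A³·mol⁻¹.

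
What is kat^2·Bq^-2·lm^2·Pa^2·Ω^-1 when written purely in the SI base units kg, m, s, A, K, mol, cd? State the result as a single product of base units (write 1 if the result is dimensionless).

kg·m⁻⁴·s⁻¹·A²·mol²·cd²

kat = s⁻¹·mol.
So kat² = s⁻²·mol².
Bq = s⁻¹.
So Bq⁻² = s².
lm = cd.
So lm² = cd².
Pa = kg·m⁻¹·s⁻².
So Pa² = kg²·m⁻²·s⁻⁴.
Ω = kg·m²·s⁻³·A⁻².
So Ω⁻¹ = kg⁻¹·m⁻²·s³·A².
Combining: kat²·Bq⁻²·lm²·Pa²·Ω⁻¹ = (s⁻²·mol²) · s² · cd² · (kg²·m⁻²·s⁻⁴) · (kg⁻¹·m⁻²·s³·A²) = kg·m⁻⁴·s⁻¹·A²·mol²·cd².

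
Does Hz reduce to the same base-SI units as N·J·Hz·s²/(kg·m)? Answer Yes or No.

No

Left side:
  Hz = 1/s = s⁻¹ (frequency is cycles per second).
Right side:
  N = kg·m·s⁻².
  J = kg·m²·s⁻².
  Hz = s⁻¹.
  Combining: kg⁻¹·N·J·m⁻¹·Hz·s² = kg⁻¹ · (kg·m·s⁻²) · (kg·m²·s⁻²) · m⁻¹ · s⁻¹ · s² = kg·m²·s⁻³.
Left is s⁻¹; right is kg·m²·s⁻³ — different.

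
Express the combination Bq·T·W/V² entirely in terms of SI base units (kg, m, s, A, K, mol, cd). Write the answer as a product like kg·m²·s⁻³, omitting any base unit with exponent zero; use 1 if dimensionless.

Bq = 1/s = s⁻¹ (activity is decays per second).
V = W/A (potential = power per current),
    = kg·m²·s⁻³·A⁻¹.
So V⁻² = kg⁻²·m⁻⁴·s⁶·A².
T = Wb/m² (flux density = flux per area),
    = kg·s⁻²·A⁻¹.
W = J/s (power = energy per time),
    = kg·m²·s⁻³.
Combining: Bq·V⁻²·T·W = s⁻¹ · (kg⁻²·m⁻⁴·s⁶·A²) · (kg·s⁻²·A⁻¹) · (kg·m²·s⁻³) = m⁻²·A.

m⁻²·A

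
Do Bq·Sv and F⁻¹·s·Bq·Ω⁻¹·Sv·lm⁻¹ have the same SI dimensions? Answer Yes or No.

Left side:
  Bq = 1/s = s⁻¹ (activity is decays per second).
  Sv = J/kg (equivalent dose = energy per mass),
      = m²·s⁻².
  Combining: Bq·Sv = s⁻¹ · (m²·s⁻²) = m²·s⁻³.
Right side:
  F = C/V (capacitance = charge per voltage),
      = A·s/(kg·m²·s⁻³·A⁻¹) (substituting C and V),
      = kg⁻¹·m⁻²·s⁴·A².
  So F⁻¹ = kg·m²·s⁻⁴·A⁻².
  Bq = 1/s = s⁻¹ (activity is decays per second).
  Ω = V/A (resistance = voltage per current),
      = kg·m²·s⁻³·A⁻².
  So Ω⁻¹ = kg⁻¹·m⁻²·s³·A².
  Sv = J/kg (equivalent dose = energy per mass),
      = m²·s⁻².
  lm = cd·sr = cd (luminous flux; sr is dimensionless).
  So lm⁻¹ = cd⁻¹.
  Combining: F⁻¹·s·Bq·Ω⁻¹·Sv·lm⁻¹ = (kg·m²·s⁻⁴·A⁻²) · s · s⁻¹ · (kg⁻¹·m⁻²·s³·A²) · (m²·s⁻²) · cd⁻¹ = m²·s⁻³·cd⁻¹.
Left is m²·s⁻³; right is m²·s⁻³·cd⁻¹ — different.

No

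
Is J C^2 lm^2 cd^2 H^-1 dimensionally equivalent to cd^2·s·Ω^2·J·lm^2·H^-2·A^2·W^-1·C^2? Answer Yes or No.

Yes

Left side:
  J = N·m (work = force × distance),
      = kg·m²·s⁻².
  C = A·s = s·A (charge = current × time).
  So C² = s²·A².
  lm = cd·sr = cd (luminous flux; sr is dimensionless).
  So lm² = cd².
  H = Wb/A (inductance = flux per current),
      = kg·m²·s⁻²·A⁻².
  So H⁻¹ = kg⁻¹·m⁻²·s²·A².
  Combining: J·C²·lm²·cd²·H⁻¹ = (kg·m²·s⁻²) · (s²·A²) · cd² · cd² · (kg⁻¹·m⁻²·s²·A²) = s²·A⁴·cd⁴.
Right side:
  Ω = V/A (resistance = voltage per current),
      = kg·m²·s⁻³·A⁻².
  So Ω² = kg²·m⁴·s⁻⁶·A⁻⁴.
  J = N·m (work = force × distance),
      = kg·m²·s⁻².
  lm = cd·sr = cd (luminous flux; sr is dimensionless).
  So lm² = cd².
  H = Wb/A (inductance = flux per current),
      = kg·m²·s⁻²·A⁻².
  So H⁻² = kg⁻²·m⁻⁴·s⁴·A⁴.
  W = J/s (power = energy per time),
      = kg·m²·s⁻³.
  So W⁻¹ = kg⁻¹·m⁻²·s³.
  C = A·s = s·A (charge = current × time).
  So C² = s²·A².
  Combining: cd²·s·Ω²·J·lm²·H⁻²·A²·W⁻¹·C² = cd² · s · (kg²·m⁴·s⁻⁶·A⁻⁴) · (kg·m²·s⁻²) · cd² · (kg⁻²·m⁻⁴·s⁴·A⁴) · A² · (kg⁻¹·m⁻²·s³) · (s²·A²) = s²·A⁴·cd⁴.
Both reduce to s²·A⁴·cd⁴.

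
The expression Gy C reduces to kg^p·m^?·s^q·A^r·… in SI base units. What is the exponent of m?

Gy = m²·s⁻².
C = s·A.
Combining: Gy·C = (m²·s⁻²) · (s·A) = m²·s⁻¹·A.
The exponent of m is 2.

2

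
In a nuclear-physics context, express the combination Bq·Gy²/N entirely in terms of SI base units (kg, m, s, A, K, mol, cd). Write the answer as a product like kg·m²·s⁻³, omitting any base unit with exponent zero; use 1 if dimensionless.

Bq = 1/s = s⁻¹ (activity is decays per second).
N = kg·m/s² = kg·m·s⁻² (force = mass × acceleration).
So N⁻¹ = kg⁻¹·m⁻¹·s².
Gy = J/kg (absorbed dose = energy per mass),
    = m²·s⁻².
So Gy² = m⁴·s⁻⁴.
Combining: Bq·N⁻¹·Gy² = s⁻¹ · (kg⁻¹·m⁻¹·s²) · (m⁴·s⁻⁴) = kg⁻¹·m³·s⁻³.

kg⁻¹·m³·s⁻³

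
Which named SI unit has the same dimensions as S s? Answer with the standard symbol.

F

S = 1/Ω (conductance is reciprocal resistance),
    = kg⁻¹·m⁻²·s³·A².
Combining: S·s = (kg⁻¹·m⁻²·s³·A²) · s = kg⁻¹·m⁻²·s⁴·A².
kg⁻¹·m⁻²·s⁴·A² is the base-SI form of the farad.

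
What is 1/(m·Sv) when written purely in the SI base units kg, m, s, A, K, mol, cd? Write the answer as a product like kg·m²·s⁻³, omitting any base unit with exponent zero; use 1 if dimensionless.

Sv = J/kg (equivalent dose = energy per mass),
    = m²·s⁻².
So Sv⁻¹ = m⁻²·s².
Combining: m⁻¹·Sv⁻¹ = m⁻¹ · (m⁻²·s²) = m⁻³·s².

m⁻³·s²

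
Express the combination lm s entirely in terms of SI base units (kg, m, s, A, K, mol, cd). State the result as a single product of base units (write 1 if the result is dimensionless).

s·cd

lm = cd.
Combining: lm·s = cd · s = s·cd.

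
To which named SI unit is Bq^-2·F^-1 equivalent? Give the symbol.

Bq = s⁻¹.
So Bq⁻² = s².
F = kg⁻¹·m⁻²·s⁴·A².
So F⁻¹ = kg·m²·s⁻⁴·A⁻².
Combining: Bq⁻²·F⁻¹ = s² · (kg·m²·s⁻⁴·A⁻²) = kg·m²·s⁻²·A⁻².
kg·m²·s⁻²·A⁻² is the base-SI form of the henry.

H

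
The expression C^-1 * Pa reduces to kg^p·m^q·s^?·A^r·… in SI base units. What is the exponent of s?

C = A·s = s·A (charge = current × time).
So C⁻¹ = s⁻¹·A⁻¹.
Pa = N/m² (pressure = force per area),
    = kg·m⁻¹·s⁻².
Combining: C⁻¹·Pa = (s⁻¹·A⁻¹) · (kg·m⁻¹·s⁻²) = kg·m⁻¹·s⁻³·A⁻¹.
The exponent of s is -3.

-3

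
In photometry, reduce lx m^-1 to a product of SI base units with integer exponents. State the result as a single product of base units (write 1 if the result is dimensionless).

lx = lm/m² (illuminance = luminous flux per area),
    = m⁻²·cd.
Combining: lx·m⁻¹ = (m⁻²·cd) · m⁻¹ = m⁻³·cd.

m⁻³·cd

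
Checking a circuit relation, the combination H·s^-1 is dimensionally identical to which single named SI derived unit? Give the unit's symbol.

H = kg·m²·s⁻²·A⁻².
Combining: H·s⁻¹ = (kg·m²·s⁻²·A⁻²) · s⁻¹ = kg·m²·s⁻³·A⁻².
kg·m²·s⁻³·A⁻² is the base-SI form of the ohm.

Ω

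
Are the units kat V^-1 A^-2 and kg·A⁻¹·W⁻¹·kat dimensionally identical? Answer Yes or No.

No

Left side:
  kat = s⁻¹·mol.
  V = kg·m²·s⁻³·A⁻¹.
  So V⁻¹ = kg⁻¹·m⁻²·s³·A.
  Combining: kat·V⁻¹·A⁻² = (s⁻¹·mol) · (kg⁻¹·m⁻²·s³·A) · A⁻² = kg⁻¹·m⁻²·s²·A⁻¹·mol.
Right side:
  W = kg·m²·s⁻³.
  So W⁻¹ = kg⁻¹·m⁻²·s³.
  kat = s⁻¹·mol.
  Combining: kg·A⁻¹·W⁻¹·kat = kg · A⁻¹ · (kg⁻¹·m⁻²·s³) · (s⁻¹·mol) = m⁻²·s²·A⁻¹·mol.
Left is kg⁻¹·m⁻²·s²·A⁻¹·mol; right is m⁻²·s²·A⁻¹·mol — different.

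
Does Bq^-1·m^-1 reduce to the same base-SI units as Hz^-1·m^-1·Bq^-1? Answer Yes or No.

Left side:
  Bq = 1/s = s⁻¹ (activity is decays per second).
  So Bq⁻¹ = s.
  Combining: Bq⁻¹·m⁻¹ = s · m⁻¹ = m⁻¹·s.
Right side:
  Hz = 1/s = s⁻¹ (frequency is cycles per second).
  So Hz⁻¹ = s.
  Bq = 1/s = s⁻¹ (activity is decays per second).
  So Bq⁻¹ = s.
  Combining: Hz⁻¹·m⁻¹·Bq⁻¹ = s · m⁻¹ · s = m⁻¹·s².
Left is m⁻¹·s; right is m⁻¹·s² — different.

No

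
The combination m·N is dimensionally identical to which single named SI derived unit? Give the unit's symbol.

N = kg·m/s² = kg·m·s⁻² (force = mass × acceleration).
Combining: m·N = m · (kg·m·s⁻²) = kg·m²·s⁻².
kg·m²·s⁻² is the base-SI form of the joule.

J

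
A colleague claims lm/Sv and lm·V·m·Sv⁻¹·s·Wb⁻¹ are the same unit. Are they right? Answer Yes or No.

No

Left side:
  lm = cd·sr = cd (luminous flux; sr is dimensionless).
  Sv = J/kg (equivalent dose = energy per mass),
      = m²·s⁻².
  So Sv⁻¹ = m⁻²·s².
  Combining: lm·Sv⁻¹ = cd · (m⁻²·s²) = m⁻²·s²·cd.
Right side:
  lm = cd·sr = cd (luminous flux; sr is dimensionless).
  V = W/A (potential = power per current),
      = kg·m²·s⁻³·A⁻¹.
  Sv = J/kg (equivalent dose = energy per mass),
      = m²·s⁻².
  So Sv⁻¹ = m⁻²·s².
  Wb = V·s (flux: a volt is a weber per second),
      = kg·m²·s⁻²·A⁻¹.
  So Wb⁻¹ = kg⁻¹·m⁻²·s²·A.
  Combining: lm·V·m·Sv⁻¹·s·Wb⁻¹ = cd · (kg·m²·s⁻³·A⁻¹) · m · (m⁻²·s²) · s · (kg⁻¹·m⁻²·s²·A) = m⁻¹·s²·cd.
Left is m⁻²·s²·cd; right is m⁻¹·s²·cd — different.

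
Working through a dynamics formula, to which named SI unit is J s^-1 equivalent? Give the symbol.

J = N·m (work = force × distance),
    = kg·m²·s⁻².
Combining: J·s⁻¹ = (kg·m²·s⁻²) · s⁻¹ = kg·m²·s⁻³.
kg·m²·s⁻³ is the base-SI form of the watt.

W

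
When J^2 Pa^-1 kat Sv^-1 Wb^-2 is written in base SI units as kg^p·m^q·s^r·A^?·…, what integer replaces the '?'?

J = N·m (work = force × distance),
    = kg·m²·s⁻².
So J² = kg²·m⁴·s⁻⁴.
Pa = N/m² (pressure = force per area),
    = kg·m⁻¹·s⁻².
So Pa⁻¹ = kg⁻¹·m·s².
kat = mol/s = s⁻¹·mol (catalytic activity).
Sv = J/kg (equivalent dose = energy per mass),
    = m²·s⁻².
So Sv⁻¹ = m⁻²·s².
Wb = V·s (flux: a volt is a weber per second),
    = kg·m²·s⁻²·A⁻¹.
So Wb⁻² = kg⁻²·m⁻⁴·s⁴·A².
Combining: J²·Pa⁻¹·kat·Sv⁻¹·Wb⁻² = (kg²·m⁴·s⁻⁴) · (kg⁻¹·m·s²) · (s⁻¹·mol) · (m⁻²·s²) · (kg⁻²·m⁻⁴·s⁴·A²) = kg⁻¹·m⁻¹·s³·A²·mol.
The exponent of A is 2.

2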